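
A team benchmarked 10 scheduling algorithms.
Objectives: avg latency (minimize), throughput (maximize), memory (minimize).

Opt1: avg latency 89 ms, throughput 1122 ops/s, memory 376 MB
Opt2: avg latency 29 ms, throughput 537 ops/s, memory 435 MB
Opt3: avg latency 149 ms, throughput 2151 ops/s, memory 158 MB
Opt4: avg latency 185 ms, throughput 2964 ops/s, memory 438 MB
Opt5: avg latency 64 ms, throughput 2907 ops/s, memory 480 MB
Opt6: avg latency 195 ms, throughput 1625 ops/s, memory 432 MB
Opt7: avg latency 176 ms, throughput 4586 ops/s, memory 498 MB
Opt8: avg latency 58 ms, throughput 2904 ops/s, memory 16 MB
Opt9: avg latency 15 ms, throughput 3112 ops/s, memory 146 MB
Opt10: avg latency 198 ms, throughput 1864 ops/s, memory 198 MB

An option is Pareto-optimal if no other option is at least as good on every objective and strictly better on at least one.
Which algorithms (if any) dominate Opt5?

Opt9: avg latency 15≤64, throughput 3112≥2907, memory 146≤480 — dominates Opt5.
Others (Opt1, Opt2, Opt3, Opt4, Opt6, Opt7, Opt8, Opt10) are each worse than Opt5 on at least one objective.

Opt9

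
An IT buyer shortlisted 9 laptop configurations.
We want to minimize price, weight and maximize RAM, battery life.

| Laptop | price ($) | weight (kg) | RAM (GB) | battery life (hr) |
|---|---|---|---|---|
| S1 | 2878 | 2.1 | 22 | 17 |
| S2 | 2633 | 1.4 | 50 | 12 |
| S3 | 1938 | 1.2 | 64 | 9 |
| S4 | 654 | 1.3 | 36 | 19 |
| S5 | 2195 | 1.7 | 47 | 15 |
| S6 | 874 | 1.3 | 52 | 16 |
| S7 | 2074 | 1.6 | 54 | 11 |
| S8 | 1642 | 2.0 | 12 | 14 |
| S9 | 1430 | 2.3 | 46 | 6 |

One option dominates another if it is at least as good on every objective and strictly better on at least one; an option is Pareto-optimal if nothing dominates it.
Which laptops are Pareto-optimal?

S1: dominated by S4 (price 654≤2878, weight 1.3≤2.1, RAM 36≥22, battery life 19≥17).
S2: dominated by S6 (price 874≤2633, weight 1.3≤1.4, RAM 52≥50, battery life 16≥12).
S3: not dominated (best weight).
S4: not dominated (best price).
S5: dominated by S6 (price 874≤2195, weight 1.3≤1.7, RAM 52≥47, battery life 16≥15).
S6: not dominated.
S7: not dominated.
S8: dominated by S4 (price 654≤1642, weight 1.3≤2.0, RAM 36≥12, battery life 19≥14).
S9: dominated by S6 (price 874≤1430, weight 1.3≤2.3, RAM 52≥46, battery life 16≥6).

S3, S4, S6, S7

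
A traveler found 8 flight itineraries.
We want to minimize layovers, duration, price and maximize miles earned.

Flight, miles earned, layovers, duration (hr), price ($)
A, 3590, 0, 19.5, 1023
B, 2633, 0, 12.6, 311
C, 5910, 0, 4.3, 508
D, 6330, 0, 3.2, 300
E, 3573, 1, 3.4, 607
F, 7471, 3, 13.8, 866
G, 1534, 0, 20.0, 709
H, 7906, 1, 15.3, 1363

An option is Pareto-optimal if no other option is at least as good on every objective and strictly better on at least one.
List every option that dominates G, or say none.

B, C, D

B: miles earned 2633≥1534, layovers 0≤0, duration 12.6≤20.0, price 311≤709 — dominates G.
C: miles earned 5910≥1534, layovers 0≤0, duration 4.3≤20.0, price 508≤709 — dominates G.
D: miles earned 6330≥1534, layovers 0≤0, duration 3.2≤20.0, price 300≤709 — dominates G.
Others (A, E, F, H) are each worse than G on at least one objective.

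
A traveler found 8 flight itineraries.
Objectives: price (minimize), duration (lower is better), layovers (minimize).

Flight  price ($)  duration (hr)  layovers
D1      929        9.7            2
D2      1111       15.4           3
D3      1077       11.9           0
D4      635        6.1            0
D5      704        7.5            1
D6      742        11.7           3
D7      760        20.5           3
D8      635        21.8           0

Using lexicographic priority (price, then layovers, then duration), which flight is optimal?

D4

First minimize price: best is 635, kept {D4, D8}.
Then minimize layovers: best is 0, kept {D4, D8}.
Then minimize duration: best is 6.1, kept {D4}.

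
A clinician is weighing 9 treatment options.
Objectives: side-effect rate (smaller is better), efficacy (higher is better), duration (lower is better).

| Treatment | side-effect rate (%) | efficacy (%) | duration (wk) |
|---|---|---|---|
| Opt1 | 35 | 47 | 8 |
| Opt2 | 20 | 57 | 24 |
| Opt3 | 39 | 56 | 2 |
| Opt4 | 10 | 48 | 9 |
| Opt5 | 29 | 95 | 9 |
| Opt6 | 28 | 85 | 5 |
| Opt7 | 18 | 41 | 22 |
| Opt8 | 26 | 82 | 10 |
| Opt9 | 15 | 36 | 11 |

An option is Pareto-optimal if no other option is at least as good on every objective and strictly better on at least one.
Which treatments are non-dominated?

Opt1: dominated by Opt6 (side-effect rate 28≤35, efficacy 85≥47, duration 5≤8).
Opt2: not dominated.
Opt3: not dominated (best duration).
Opt4: not dominated (best side-effect rate).
Opt5: not dominated (best efficacy).
Opt6: not dominated.
Opt7: dominated by Opt4 (side-effect rate 10≤18, efficacy 48≥41, duration 9≤22).
Opt8: not dominated.
Opt9: dominated by Opt4 (side-effect rate 10≤15, efficacy 48≥36, duration 9≤11).

Opt2, Opt3, Opt4, Opt5, Opt6, Opt8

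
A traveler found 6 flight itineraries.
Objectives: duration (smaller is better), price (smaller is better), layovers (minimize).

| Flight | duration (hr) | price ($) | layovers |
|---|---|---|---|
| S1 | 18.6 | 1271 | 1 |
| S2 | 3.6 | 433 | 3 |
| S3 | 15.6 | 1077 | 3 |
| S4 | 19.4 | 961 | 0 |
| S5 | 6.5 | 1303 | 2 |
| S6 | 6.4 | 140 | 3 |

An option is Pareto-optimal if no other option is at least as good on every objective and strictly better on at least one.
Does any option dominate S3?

S2 vs S3: duration 3.6≤15.6, price 433≤1077, layovers 3≤3 — S2 is at least as good on every objective and strictly better on at least one, so S2 dominates S3.

Yes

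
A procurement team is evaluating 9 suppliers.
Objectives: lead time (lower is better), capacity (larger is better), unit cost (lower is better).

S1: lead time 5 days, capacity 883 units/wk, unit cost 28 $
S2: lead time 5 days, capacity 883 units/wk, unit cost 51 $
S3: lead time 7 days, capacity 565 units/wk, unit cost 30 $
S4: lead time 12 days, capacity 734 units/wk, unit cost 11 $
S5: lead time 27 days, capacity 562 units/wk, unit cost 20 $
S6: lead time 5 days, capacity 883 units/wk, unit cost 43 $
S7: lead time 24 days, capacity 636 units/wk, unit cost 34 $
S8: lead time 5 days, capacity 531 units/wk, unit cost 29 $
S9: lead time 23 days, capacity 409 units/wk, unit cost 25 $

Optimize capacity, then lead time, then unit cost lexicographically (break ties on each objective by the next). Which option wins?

First maximize capacity: best is 883, kept {S1, S2, S6}.
Then minimize lead time: best is 5, kept {S1, S2, S6}.
Then minimize unit cost: best is 28, kept {S1}.

S1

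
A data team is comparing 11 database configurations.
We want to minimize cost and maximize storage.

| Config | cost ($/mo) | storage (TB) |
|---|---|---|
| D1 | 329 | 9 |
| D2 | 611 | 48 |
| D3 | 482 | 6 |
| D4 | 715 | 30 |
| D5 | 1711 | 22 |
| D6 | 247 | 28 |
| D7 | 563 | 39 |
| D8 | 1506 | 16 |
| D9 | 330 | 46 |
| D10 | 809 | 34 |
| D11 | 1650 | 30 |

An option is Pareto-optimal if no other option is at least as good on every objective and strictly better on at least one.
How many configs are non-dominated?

D1: dominated by D6 (cost 247≤329, storage 28≥9).
D2: not dominated (best storage).
D3: dominated by D1 (cost 329≤482, storage 9≥6).
D4: dominated by D2 (cost 611≤715, storage 48≥30).
D5: dominated by D2 (cost 611≤1711, storage 48≥22).
D6: not dominated (best cost).
D7: dominated by D9 (cost 330≤563, storage 46≥39).
D8: dominated by D2 (cost 611≤1506, storage 48≥16).
D9: not dominated.
D10: dominated by D2 (cost 611≤809, storage 48≥34).
D11: dominated by D2 (cost 611≤1650, storage 48≥30).
Pareto-optimal: D2, D6, D9 → 3.

3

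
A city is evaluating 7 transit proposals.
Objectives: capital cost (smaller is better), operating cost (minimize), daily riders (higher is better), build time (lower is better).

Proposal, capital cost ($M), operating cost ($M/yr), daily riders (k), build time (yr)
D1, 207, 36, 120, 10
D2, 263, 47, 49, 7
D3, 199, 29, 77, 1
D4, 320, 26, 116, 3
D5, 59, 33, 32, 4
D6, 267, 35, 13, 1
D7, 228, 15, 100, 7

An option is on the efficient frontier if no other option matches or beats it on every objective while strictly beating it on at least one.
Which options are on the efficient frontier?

D1: not dominated (best daily riders).
D2: dominated by D3 (capital cost 199≤263, operating cost 29≤47, daily riders 77≥49, build time 1≤7).
D3: not dominated.
D4: not dominated.
D5: not dominated (best capital cost).
D6: dominated by D3 (capital cost 199≤267, operating cost 29≤35, daily riders 77≥13, build time 1≤1).
D7: not dominated (best operating cost).

D1, D3, D4, D5, D7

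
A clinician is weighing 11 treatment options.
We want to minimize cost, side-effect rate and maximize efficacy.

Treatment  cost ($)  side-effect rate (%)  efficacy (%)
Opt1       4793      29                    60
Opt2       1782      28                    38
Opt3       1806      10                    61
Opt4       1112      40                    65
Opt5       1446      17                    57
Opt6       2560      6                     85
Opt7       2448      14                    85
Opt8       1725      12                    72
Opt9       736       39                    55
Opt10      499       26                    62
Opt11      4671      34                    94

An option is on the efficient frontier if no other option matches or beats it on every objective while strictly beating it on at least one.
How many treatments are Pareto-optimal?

Opt1: dominated by Opt3 (cost 1806≤4793, side-effect rate 10≤29, efficacy 61≥60).
Opt2: dominated by Opt5 (cost 1446≤1782, side-effect rate 17≤28, efficacy 57≥38).
Opt3: not dominated.
Opt4: not dominated.
Opt5: not dominated.
Opt6: not dominated (best side-effect rate).
Opt7: not dominated.
Opt8: not dominated.
Opt9: dominated by Opt10 (cost 499≤736, side-effect rate 26≤39, efficacy 62≥55).
Opt10: not dominated (best cost).
Opt11: not dominated (best efficacy).
Pareto-optimal: Opt3, Opt4, Opt5, Opt6, Opt7, Opt8, Opt10, Opt11 → 8.

8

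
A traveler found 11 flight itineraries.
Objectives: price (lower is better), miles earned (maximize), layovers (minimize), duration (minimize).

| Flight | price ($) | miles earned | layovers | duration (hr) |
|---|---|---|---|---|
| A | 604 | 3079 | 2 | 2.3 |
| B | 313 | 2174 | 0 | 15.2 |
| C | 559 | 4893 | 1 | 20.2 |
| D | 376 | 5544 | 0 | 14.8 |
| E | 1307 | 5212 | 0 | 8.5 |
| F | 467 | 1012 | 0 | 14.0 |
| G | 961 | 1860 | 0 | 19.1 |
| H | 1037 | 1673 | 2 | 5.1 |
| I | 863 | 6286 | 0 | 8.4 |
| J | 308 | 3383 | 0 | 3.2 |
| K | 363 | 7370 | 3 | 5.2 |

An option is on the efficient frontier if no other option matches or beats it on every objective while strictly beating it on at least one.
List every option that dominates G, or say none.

B, D, I, J

B: price 313≤961, miles earned 2174≥1860, layovers 0≤0, duration 15.2≤19.1 — dominates G.
D: price 376≤961, miles earned 5544≥1860, layovers 0≤0, duration 14.8≤19.1 — dominates G.
I: price 863≤961, miles earned 6286≥1860, layovers 0≤0, duration 8.4≤19.1 — dominates G.
J: price 308≤961, miles earned 3383≥1860, layovers 0≤0, duration 3.2≤19.1 — dominates G.
Others (A, C, E, F, H, K) are each worse than G on at least one objective.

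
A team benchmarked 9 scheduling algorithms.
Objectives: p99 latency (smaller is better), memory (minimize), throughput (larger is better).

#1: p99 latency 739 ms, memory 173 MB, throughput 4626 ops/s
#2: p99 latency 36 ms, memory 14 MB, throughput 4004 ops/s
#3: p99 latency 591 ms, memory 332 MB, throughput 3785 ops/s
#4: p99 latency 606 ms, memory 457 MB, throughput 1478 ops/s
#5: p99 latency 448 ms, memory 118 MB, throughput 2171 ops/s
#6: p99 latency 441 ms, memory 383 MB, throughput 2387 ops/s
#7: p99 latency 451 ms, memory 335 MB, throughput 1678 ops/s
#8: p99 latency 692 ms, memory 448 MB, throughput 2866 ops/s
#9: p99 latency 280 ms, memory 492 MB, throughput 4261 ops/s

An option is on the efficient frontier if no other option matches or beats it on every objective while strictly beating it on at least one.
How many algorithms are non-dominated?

#1: not dominated (best throughput).
#2: not dominated (best p99 latency).
#3: dominated by #2 (p99 latency 36≤591, memory 14≤332, throughput 4004≥3785).
#4: dominated by #2 (p99 latency 36≤606, memory 14≤457, throughput 4004≥1478).
#5: dominated by #2 (p99 latency 36≤448, memory 14≤118, throughput 4004≥2171).
#6: dominated by #2 (p99 latency 36≤441, memory 14≤383, throughput 4004≥2387).
#7: dominated by #2 (p99 latency 36≤451, memory 14≤335, throughput 4004≥1678).
#8: dominated by #2 (p99 latency 36≤692, memory 14≤448, throughput 4004≥2866).
#9: not dominated.
Pareto-optimal: #1, #2, #9 → 3.

3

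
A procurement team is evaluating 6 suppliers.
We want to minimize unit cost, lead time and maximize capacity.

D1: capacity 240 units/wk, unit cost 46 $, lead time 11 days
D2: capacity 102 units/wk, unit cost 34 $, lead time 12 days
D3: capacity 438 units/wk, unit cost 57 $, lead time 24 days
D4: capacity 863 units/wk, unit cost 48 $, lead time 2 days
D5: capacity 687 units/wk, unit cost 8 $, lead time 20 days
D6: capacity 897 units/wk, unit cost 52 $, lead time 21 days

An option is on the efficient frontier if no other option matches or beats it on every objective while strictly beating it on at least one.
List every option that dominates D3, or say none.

D4: capacity 863≥438, unit cost 48≤57, lead time 2≤24 — dominates D3.
D5: capacity 687≥438, unit cost 8≤57, lead time 20≤24 — dominates D3.
D6: capacity 897≥438, unit cost 52≤57, lead time 21≤24 — dominates D3.
Others (D1, D2) are each worse than D3 on at least one objective.

D4, D5, D6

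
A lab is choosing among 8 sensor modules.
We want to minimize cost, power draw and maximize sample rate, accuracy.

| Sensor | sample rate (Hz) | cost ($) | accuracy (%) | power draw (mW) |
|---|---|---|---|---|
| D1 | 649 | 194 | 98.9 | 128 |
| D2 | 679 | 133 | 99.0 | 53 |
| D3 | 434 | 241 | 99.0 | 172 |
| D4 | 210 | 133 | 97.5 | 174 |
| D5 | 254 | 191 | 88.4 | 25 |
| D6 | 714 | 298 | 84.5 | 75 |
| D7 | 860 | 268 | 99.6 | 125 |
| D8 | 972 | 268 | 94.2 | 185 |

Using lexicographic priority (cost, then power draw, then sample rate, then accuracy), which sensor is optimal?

First minimize cost: best is 133, kept {D2, D4}.
Then minimize power draw: best is 53, kept {D2}.

D2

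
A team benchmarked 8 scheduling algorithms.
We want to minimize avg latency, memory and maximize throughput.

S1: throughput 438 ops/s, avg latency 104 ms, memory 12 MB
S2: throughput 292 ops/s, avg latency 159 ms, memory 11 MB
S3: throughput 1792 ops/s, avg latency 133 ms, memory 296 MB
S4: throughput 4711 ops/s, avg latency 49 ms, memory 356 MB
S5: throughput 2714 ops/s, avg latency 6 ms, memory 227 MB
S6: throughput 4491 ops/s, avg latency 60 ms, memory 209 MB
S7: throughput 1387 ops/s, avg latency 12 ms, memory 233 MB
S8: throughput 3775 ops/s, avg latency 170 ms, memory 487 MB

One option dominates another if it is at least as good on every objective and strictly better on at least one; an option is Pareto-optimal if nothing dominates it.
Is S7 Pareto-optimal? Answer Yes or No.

S5 vs S7: throughput 2714≥1387, avg latency 6≤12, memory 227≤233 — S5 is at least as good on every objective and strictly better on at least one, so S5 dominates S7.

No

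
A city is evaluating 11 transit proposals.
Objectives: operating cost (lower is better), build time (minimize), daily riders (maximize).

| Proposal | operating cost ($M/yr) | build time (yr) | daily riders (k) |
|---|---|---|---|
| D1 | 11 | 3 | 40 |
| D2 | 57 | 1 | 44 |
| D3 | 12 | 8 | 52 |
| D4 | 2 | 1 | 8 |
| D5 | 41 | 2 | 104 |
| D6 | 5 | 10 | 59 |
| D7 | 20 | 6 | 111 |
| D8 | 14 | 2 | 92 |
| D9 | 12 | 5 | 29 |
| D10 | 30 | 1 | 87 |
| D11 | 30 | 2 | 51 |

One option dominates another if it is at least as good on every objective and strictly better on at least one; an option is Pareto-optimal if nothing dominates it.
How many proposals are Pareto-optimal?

D1: not dominated.
D2: dominated by D10 (operating cost 30≤57, build time 1≤1, daily riders 87≥44).
D3: not dominated.
D4: not dominated (best operating cost).
D5: not dominated.
D6: not dominated.
D7: not dominated (best daily riders).
D8: not dominated.
D9: dominated by D1 (operating cost 11≤12, build time 3≤5, daily riders 40≥29).
D10: not dominated.
D11: dominated by D8 (operating cost 14≤30, build time 2≤2, daily riders 92≥51).
Pareto-optimal: D1, D3, D4, D5, D6, D7, D8, D10 → 8.

8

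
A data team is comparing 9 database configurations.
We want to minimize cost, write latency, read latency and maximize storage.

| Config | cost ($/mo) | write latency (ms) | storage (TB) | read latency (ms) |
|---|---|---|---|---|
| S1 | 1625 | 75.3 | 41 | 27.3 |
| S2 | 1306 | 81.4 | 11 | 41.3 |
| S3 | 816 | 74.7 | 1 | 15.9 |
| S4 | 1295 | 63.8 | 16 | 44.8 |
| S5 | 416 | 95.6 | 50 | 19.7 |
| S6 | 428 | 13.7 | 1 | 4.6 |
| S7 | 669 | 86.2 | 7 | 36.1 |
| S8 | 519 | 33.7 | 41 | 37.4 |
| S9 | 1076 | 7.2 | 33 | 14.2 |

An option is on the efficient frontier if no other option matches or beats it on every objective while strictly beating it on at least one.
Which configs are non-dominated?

S1: not dominated.
S2: dominated by S8 (cost 519≤1306, write latency 33.7≤81.4, storage 41≥11, read latency 37.4≤41.3).
S3: dominated by S6 (cost 428≤816, write latency 13.7≤74.7, storage 1≥1, read latency 4.6≤15.9).
S4: dominated by S8 (cost 519≤1295, write latency 33.7≤63.8, storage 41≥16, read latency 37.4≤44.8).
S5: not dominated (best cost).
S6: not dominated (best read latency).
S7: not dominated.
S8: not dominated.
S9: not dominated (best write latency).

S1, S5, S6, S7, S8, S9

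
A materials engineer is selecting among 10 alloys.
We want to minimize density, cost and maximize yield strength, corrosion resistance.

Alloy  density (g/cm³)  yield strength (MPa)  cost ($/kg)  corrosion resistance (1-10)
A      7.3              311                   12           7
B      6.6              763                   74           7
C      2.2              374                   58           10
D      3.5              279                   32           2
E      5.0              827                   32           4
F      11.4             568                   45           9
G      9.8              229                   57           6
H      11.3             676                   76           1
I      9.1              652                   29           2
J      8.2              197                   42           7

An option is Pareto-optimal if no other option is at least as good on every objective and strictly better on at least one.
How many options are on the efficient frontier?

7

A: not dominated (best cost).
B: not dominated.
C: not dominated (best density).
D: not dominated.
E: not dominated (best yield strength).
F: not dominated.
G: dominated by A (density 7.3≤9.8, yield strength 311≥229, cost 12≤57, corrosion resistance 7≥6).
H: dominated by B (density 6.6≤11.3, yield strength 763≥676, cost 74≤76, corrosion resistance 7≥1).
I: not dominated.
J: dominated by A (density 7.3≤8.2, yield strength 311≥197, cost 12≤42, corrosion resistance 7≥7).
Pareto-optimal: A, B, C, D, E, F, I → 7.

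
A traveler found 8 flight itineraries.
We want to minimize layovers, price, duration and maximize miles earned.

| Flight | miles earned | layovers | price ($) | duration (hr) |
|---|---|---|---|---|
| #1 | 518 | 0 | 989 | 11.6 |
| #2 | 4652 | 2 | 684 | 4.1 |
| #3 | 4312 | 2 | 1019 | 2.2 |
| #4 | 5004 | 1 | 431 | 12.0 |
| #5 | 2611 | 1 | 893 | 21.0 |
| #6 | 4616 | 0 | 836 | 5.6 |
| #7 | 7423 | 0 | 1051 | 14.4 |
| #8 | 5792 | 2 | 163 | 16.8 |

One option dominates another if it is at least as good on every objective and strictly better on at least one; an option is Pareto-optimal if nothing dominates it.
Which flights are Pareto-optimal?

#1: dominated by #6 (miles earned 4616≥518, layovers 0≤0, price 836≤989, duration 5.6≤11.6).
#2: not dominated.
#3: not dominated (best duration).
#4: not dominated.
#5: dominated by #4 (miles earned 5004≥2611, layovers 1≤1, price 431≤893, duration 12.0≤21.0).
#6: not dominated.
#7: not dominated (best miles earned).
#8: not dominated (best price).

#2, #3, #4, #6, #7, #8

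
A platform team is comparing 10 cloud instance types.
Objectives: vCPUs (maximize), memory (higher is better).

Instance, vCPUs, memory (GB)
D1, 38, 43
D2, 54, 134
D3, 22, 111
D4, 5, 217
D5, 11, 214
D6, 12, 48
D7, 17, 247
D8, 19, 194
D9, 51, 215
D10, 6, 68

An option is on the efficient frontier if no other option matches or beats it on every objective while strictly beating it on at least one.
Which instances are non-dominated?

D1: dominated by D2 (vCPUs 54≥38, memory 134≥43).
D2: not dominated (best vCPUs).
D3: dominated by D2 (vCPUs 54≥22, memory 134≥111).
D4: dominated by D7 (vCPUs 17≥5, memory 247≥217).
D5: dominated by D7 (vCPUs 17≥11, memory 247≥214).
D6: dominated by D2 (vCPUs 54≥12, memory 134≥48).
D7: not dominated (best memory).
D8: dominated by D9 (vCPUs 51≥19, memory 215≥194).
D9: not dominated.
D10: dominated by D2 (vCPUs 54≥6, memory 134≥68).

D2, D7, D9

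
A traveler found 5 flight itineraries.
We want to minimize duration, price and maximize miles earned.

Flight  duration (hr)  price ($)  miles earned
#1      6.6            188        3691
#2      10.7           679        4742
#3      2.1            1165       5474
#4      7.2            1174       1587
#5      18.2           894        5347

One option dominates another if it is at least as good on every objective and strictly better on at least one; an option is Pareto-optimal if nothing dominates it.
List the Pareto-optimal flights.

#1, #2, #3, #5

#1: not dominated (best price).
#2: not dominated.
#3: not dominated (best duration).
#4: dominated by #1 (duration 6.6≤7.2, price 188≤1174, miles earned 3691≥1587).
#5: not dominated.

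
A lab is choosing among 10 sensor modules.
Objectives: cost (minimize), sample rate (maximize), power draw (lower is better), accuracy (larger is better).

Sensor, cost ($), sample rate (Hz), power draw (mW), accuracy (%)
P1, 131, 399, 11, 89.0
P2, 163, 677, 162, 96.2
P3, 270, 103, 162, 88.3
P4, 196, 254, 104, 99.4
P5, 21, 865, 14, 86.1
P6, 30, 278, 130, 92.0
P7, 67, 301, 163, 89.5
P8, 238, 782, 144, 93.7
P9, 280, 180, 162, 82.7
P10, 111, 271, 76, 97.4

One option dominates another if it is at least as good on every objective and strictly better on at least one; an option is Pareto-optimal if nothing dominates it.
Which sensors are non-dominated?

P1, P2, P4, P5, P6, P7, P8, P10

P1: not dominated (best power draw).
P2: not dominated.
P3: dominated by P1 (cost 131≤270, sample rate 399≥103, power draw 11≤162, accuracy 89.0≥88.3).
P4: not dominated (best accuracy).
P5: not dominated (best cost).
P6: not dominated.
P7: not dominated.
P8: not dominated.
P9: dominated by P1 (cost 131≤280, sample rate 399≥180, power draw 11≤162, accuracy 89.0≥82.7).
P10: not dominated.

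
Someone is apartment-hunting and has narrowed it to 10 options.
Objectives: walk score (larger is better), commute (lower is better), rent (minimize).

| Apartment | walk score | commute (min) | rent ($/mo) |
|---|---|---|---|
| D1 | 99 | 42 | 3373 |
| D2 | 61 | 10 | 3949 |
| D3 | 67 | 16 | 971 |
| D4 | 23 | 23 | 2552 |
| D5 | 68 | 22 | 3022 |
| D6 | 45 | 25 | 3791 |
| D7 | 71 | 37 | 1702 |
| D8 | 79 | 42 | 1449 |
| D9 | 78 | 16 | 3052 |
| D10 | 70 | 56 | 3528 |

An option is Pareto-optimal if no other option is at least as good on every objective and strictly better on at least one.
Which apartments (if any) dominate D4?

D3: walk score 67≥23, commute 16≤23, rent 971≤2552 — dominates D4.
Others (D1, D2, D5, D6, D7, D8, D9, D10) are each worse than D4 on at least one objective.

D3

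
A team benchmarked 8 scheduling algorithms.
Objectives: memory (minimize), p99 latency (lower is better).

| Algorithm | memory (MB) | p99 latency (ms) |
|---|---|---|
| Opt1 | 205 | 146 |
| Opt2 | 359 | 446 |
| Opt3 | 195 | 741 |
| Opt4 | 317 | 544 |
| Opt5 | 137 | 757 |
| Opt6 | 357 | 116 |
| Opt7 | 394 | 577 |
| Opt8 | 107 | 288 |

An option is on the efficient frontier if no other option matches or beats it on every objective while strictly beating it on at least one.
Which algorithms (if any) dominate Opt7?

Opt1: memory 205≤394, p99 latency 146≤577 — dominates Opt7.
Opt2: memory 359≤394, p99 latency 446≤577 — dominates Opt7.
Opt4: memory 317≤394, p99 latency 544≤577 — dominates Opt7.
Opt6: memory 357≤394, p99 latency 116≤577 — dominates Opt7.
Opt8: memory 107≤394, p99 latency 288≤577 — dominates Opt7.
Others (Opt3, Opt5) are each worse than Opt7 on at least one objective.

Opt1, Opt2, Opt4, Opt6, Opt8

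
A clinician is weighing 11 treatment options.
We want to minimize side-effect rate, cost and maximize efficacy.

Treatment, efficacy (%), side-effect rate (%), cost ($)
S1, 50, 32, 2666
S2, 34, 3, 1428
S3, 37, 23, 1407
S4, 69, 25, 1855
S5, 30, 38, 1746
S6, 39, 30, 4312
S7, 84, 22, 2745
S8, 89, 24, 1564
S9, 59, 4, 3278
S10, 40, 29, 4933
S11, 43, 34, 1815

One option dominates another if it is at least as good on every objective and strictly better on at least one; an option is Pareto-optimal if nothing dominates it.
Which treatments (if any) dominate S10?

S4, S7, S8, S9

S4: efficacy 69≥40, side-effect rate 25≤29, cost 1855≤4933 — dominates S10.
S7: efficacy 84≥40, side-effect rate 22≤29, cost 2745≤4933 — dominates S10.
S8: efficacy 89≥40, side-effect rate 24≤29, cost 1564≤4933 — dominates S10.
S9: efficacy 59≥40, side-effect rate 4≤29, cost 3278≤4933 — dominates S10.
Others (S1, S2, S3, S5, S6, S11) are each worse than S10 on at least one objective.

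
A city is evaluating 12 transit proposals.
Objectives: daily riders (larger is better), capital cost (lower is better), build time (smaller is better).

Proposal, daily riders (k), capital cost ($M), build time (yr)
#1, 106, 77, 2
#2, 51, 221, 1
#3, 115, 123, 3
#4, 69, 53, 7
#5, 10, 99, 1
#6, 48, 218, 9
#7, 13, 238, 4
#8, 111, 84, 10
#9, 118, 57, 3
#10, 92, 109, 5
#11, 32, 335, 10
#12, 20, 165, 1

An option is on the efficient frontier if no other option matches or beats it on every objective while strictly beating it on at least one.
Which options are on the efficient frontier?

#1: not dominated.
#2: not dominated.
#3: dominated by #9 (daily riders 118≥115, capital cost 57≤123, build time 3≤3).
#4: not dominated (best capital cost).
#5: not dominated.
#6: dominated by #1 (daily riders 106≥48, capital cost 77≤218, build time 2≤9).
#7: dominated by #1 (daily riders 106≥13, capital cost 77≤238, build time 2≤4).
#8: dominated by #9 (daily riders 118≥111, capital cost 57≤84, build time 3≤10).
#9: not dominated (best daily riders).
#10: dominated by #1 (daily riders 106≥92, capital cost 77≤109, build time 2≤5).
#11: dominated by #1 (daily riders 106≥32, capital cost 77≤335, build time 2≤10).
#12: not dominated.

#1, #2, #4, #5, #9, #12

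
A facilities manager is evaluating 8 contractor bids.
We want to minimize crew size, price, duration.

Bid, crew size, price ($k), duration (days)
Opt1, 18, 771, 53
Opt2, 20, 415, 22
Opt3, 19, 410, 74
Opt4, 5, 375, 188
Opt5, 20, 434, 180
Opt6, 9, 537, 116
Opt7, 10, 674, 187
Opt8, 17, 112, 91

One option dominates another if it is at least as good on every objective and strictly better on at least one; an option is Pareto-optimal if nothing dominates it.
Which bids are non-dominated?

Opt1: not dominated.
Opt2: not dominated (best duration).
Opt3: not dominated.
Opt4: not dominated (best crew size).
Opt5: dominated by Opt2 (crew size 20≤20, price 415≤434, duration 22≤180).
Opt6: not dominated.
Opt7: dominated by Opt6 (crew size 9≤10, price 537≤674, duration 116≤187).
Opt8: not dominated (best price).

Opt1, Opt2, Opt3, Opt4, Opt6, Opt8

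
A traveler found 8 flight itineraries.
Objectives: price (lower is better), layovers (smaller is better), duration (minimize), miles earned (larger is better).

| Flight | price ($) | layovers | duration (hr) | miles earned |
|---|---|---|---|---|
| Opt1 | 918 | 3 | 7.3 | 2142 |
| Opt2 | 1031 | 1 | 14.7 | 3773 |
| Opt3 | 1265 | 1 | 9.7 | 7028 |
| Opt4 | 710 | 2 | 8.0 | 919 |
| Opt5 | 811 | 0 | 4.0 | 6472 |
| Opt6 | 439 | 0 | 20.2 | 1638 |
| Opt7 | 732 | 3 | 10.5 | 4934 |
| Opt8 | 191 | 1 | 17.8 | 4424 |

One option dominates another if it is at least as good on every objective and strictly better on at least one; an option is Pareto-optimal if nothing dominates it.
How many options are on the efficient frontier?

6

Opt1: dominated by Opt5 (price 811≤918, layovers 0≤3, duration 4.0≤7.3, miles earned 6472≥2142).
Opt2: dominated by Opt5 (price 811≤1031, layovers 0≤1, duration 4.0≤14.7, miles earned 6472≥3773).
Opt3: not dominated (best miles earned).
Opt4: not dominated.
Opt5: not dominated (best duration).
Opt6: not dominated.
Opt7: not dominated.
Opt8: not dominated (best price).
Pareto-optimal: Opt3, Opt4, Opt5, Opt6, Opt7, Opt8 → 6.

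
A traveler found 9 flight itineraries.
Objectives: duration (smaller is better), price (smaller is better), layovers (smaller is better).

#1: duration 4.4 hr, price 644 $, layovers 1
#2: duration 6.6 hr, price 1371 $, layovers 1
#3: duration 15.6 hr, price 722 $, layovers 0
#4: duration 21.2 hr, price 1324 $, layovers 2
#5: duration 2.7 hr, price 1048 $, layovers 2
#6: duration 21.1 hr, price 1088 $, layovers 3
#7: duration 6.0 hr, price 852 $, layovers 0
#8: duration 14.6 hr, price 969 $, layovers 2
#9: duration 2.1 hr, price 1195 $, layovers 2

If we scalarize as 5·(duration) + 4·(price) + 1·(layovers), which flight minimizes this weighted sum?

#1

#1: 5·4.4 + 4·644 + 1·1 = 2599.0
#2: 5·6.6 + 4·1371 + 1·1 = 5518.0
#3: 5·15.6 + 4·722 + 1·0 = 2966.0
#4: 5·21.2 + 4·1324 + 1·2 = 5404.0
#5: 5·2.7 + 4·1048 + 1·2 = 4207.5
#6: 5·21.1 + 4·1088 + 1·3 = 4460.5
#7: 5·6.0 + 4·852 + 1·0 = 3438.0
#8: 5·14.6 + 4·969 + 1·2 = 3951.0
#9: 5·2.1 + 4·1195 + 1·2 = 4792.5
Lowest: #1 at 2599.0.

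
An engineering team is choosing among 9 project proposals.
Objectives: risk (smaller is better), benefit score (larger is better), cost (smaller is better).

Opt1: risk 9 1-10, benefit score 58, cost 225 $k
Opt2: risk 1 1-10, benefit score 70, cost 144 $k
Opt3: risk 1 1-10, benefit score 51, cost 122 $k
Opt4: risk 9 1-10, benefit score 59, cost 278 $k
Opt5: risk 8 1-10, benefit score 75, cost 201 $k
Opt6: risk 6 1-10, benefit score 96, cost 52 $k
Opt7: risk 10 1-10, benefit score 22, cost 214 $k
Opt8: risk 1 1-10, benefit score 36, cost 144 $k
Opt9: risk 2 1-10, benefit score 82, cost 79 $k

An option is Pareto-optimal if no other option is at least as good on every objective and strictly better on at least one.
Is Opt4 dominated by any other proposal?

Yes

Opt2 vs Opt4: risk 1≤9, benefit score 70≥59, cost 144≤278 — Opt2 is at least as good on every objective and strictly better on at least one, so Opt2 dominates Opt4.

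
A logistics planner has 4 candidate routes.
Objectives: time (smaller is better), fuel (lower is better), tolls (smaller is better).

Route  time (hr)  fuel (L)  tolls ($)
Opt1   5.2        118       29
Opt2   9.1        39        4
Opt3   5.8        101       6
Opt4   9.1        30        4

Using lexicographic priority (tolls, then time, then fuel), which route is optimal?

Opt4

First minimize tolls: best is 4, kept {Opt2, Opt4}.
Then minimize time: best is 9.1, kept {Opt2, Opt4}.
Then minimize fuel: best is 30, kept {Opt4}.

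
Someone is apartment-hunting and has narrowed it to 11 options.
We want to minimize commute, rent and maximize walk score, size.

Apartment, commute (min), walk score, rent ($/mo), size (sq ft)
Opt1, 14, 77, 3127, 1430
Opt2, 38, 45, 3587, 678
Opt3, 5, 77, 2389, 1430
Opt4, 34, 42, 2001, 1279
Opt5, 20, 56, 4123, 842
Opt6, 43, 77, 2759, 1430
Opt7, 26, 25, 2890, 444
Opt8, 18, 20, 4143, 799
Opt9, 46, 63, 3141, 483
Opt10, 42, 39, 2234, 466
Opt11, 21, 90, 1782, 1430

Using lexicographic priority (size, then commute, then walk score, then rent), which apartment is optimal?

First maximize size: best is 1430, kept {Opt1, Opt3, Opt6, Opt11}.
Then minimize commute: best is 5, kept {Opt3}.

Opt3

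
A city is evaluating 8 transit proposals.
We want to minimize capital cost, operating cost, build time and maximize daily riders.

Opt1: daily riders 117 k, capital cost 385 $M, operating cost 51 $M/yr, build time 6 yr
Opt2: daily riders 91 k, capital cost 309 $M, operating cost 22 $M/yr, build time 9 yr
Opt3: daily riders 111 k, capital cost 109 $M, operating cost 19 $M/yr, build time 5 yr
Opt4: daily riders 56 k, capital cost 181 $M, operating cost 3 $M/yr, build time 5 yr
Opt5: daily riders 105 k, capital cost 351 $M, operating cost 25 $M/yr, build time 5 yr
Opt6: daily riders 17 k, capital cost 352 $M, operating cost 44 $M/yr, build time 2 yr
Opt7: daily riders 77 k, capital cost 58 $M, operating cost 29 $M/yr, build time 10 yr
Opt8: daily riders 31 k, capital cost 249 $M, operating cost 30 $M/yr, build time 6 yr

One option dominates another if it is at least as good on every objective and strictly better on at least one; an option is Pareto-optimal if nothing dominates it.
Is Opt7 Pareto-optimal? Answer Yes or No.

Opt1: worse on capital cost (385 vs 58).
Opt2: worse on capital cost (309 vs 58).
Opt3: worse on capital cost (109 vs 58).
Opt4: worse on daily riders (56 vs 77).
Opt5: worse on capital cost (351 vs 58).
Opt6: worse on daily riders (17 vs 77).
Opt8: worse on daily riders (31 vs 77).
No option is at least as good as Opt7 on every objective and strictly better on one.

Yes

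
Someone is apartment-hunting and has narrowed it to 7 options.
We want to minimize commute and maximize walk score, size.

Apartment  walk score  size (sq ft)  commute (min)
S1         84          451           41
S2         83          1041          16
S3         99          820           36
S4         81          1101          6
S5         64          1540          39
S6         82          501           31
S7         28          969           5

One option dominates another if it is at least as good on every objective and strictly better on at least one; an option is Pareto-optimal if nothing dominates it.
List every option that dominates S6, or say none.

S2

S2: walk score 83≥82, size 1041≥501, commute 16≤31 — dominates S6.
Others (S1, S3, S4, S5, S7) are each worse than S6 on at least one objective.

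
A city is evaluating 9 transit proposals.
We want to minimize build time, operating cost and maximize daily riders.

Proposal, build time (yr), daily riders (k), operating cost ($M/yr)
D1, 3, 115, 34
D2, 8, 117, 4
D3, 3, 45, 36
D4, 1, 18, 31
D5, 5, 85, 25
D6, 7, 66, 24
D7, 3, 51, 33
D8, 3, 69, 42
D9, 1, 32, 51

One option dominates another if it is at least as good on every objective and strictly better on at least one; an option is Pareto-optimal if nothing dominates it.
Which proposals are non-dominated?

D1: not dominated.
D2: not dominated (best daily riders).
D3: dominated by D1 (build time 3≤3, daily riders 115≥45, operating cost 34≤36).
D4: not dominated.
D5: not dominated.
D6: not dominated.
D7: not dominated.
D8: dominated by D1 (build time 3≤3, daily riders 115≥69, operating cost 34≤42).
D9: not dominated.

D1, D2, D4, D5, D6, D7, D9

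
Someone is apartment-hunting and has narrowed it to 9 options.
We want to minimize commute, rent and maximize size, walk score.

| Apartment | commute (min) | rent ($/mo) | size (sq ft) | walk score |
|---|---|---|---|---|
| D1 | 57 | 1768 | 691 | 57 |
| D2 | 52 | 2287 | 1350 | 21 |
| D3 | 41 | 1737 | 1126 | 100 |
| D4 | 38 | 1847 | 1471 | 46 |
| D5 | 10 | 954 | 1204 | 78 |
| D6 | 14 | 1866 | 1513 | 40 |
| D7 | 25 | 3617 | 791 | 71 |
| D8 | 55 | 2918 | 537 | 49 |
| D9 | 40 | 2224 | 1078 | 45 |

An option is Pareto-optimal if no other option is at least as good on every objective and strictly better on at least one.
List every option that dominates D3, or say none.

none

D1: worse on commute (57 vs 41).
D2: worse on commute (52 vs 41).
D4: worse on rent (1847 vs 1737).
D5: worse on walk score (78 vs 100).
D6: worse on rent (1866 vs 1737).
D7: worse on rent (3617 vs 1737).
D8: worse on commute (55 vs 41).
D9: worse on rent (2224 vs 1737).
No option dominates D3.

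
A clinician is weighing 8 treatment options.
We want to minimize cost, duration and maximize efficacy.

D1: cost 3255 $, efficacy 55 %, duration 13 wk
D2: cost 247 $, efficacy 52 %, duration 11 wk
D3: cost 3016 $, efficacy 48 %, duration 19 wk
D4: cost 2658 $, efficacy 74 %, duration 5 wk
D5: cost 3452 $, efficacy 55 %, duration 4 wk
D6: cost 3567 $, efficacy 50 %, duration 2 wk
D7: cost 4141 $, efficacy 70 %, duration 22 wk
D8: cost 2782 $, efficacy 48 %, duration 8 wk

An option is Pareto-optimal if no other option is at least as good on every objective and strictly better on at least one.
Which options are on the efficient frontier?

D2, D4, D5, D6

D1: dominated by D4 (cost 2658≤3255, efficacy 74≥55, duration 5≤13).
D2: not dominated (best cost).
D3: dominated by D2 (cost 247≤3016, efficacy 52≥48, duration 11≤19).
D4: not dominated (best efficacy).
D5: not dominated.
D6: not dominated (best duration).
D7: dominated by D4 (cost 2658≤4141, efficacy 74≥70, duration 5≤22).
D8: dominated by D4 (cost 2658≤2782, efficacy 74≥48, duration 5≤8).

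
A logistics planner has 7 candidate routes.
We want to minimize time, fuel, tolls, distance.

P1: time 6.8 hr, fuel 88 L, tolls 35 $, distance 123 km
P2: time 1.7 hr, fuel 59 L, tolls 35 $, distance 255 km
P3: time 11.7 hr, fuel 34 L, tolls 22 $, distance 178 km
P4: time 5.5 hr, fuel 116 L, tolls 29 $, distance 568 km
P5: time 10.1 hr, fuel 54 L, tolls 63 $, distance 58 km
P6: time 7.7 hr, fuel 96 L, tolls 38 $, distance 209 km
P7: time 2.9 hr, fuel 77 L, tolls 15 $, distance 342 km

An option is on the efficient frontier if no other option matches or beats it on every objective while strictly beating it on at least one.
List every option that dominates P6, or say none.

P1: time 6.8≤7.7, fuel 88≤96, tolls 35≤38, distance 123≤209 — dominates P6.
Others (P2, P3, P4, P5, P7) are each worse than P6 on at least one objective.

P1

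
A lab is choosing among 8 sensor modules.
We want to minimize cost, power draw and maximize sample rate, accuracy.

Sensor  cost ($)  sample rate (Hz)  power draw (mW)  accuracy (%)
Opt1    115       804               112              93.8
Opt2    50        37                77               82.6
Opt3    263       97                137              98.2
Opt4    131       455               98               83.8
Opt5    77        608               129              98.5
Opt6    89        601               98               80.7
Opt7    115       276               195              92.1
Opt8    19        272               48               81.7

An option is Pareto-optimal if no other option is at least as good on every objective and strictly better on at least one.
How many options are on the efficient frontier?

Opt1: not dominated (best sample rate).
Opt2: not dominated.
Opt3: dominated by Opt5 (cost 77≤263, sample rate 608≥97, power draw 129≤137, accuracy 98.5≥98.2).
Opt4: not dominated.
Opt5: not dominated (best accuracy).
Opt6: not dominated.
Opt7: dominated by Opt1 (cost 115≤115, sample rate 804≥276, power draw 112≤195, accuracy 93.8≥92.1).
Opt8: not dominated (best cost).
Pareto-optimal: Opt1, Opt2, Opt4, Opt5, Opt6, Opt8 → 6.

6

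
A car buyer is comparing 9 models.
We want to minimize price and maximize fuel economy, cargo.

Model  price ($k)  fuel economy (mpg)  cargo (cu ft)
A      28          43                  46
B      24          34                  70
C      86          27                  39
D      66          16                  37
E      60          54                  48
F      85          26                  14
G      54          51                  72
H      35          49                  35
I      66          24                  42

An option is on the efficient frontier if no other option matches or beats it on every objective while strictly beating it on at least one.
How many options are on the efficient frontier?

5

A: not dominated.
B: not dominated (best price).
C: dominated by A (price 28≤86, fuel economy 43≥27, cargo 46≥39).
D: dominated by A (price 28≤66, fuel economy 43≥16, cargo 46≥37).
E: not dominated (best fuel economy).
F: dominated by A (price 28≤85, fuel economy 43≥26, cargo 46≥14).
G: not dominated (best cargo).
H: not dominated.
I: dominated by A (price 28≤66, fuel economy 43≥24, cargo 46≥42).
Pareto-optimal: A, B, E, G, H → 5.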